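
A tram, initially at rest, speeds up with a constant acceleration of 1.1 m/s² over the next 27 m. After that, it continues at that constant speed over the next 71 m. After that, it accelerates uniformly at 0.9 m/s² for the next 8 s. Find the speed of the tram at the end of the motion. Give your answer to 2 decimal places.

Phase 1 (accelerating): v₀ = 0 m/s, a = 1.1 m/s².
v² = v₀² + 2aΔx = 0² + 2·1.1·27 = 59.4 → v = 7.71 m/s
t = (v − v₀)/a = (7.71 − 0)/1.1 = 7.01 s

Phase 2 (constant speed): v₀ = 7.71 m/s, a = 0 m/s².
Constant speed: t = d/v = 71/7.71 = 9.21 s

Phase 3 (accelerating): v₀ = 7.71 m/s, a = 0.9 m/s².
v = v₀ + at = 7.71 + (0.9)(8) = 14.9 m/s
Δx = v₀t + ½at² = 7.71·8 + 0.5·0.9·8² = 90.5 m
Final speed = 14.9 m/s

14.91 m/s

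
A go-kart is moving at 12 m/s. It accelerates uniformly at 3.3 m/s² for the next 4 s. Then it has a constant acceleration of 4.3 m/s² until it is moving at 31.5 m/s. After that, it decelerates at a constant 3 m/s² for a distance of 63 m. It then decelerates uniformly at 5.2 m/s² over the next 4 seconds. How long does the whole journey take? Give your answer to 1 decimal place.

Phase 1 (accelerating): v₀ = 12.0 m/s, a = 3.3 m/s².
v = v₀ + at = 12.0 + (3.3)(4) = 25.2 m/s
Δx = v₀t + ½at² = 12.0·4 + 0.5·3.3·4² = 74.4 m

Phase 2 (accelerating): v₀ = 25.2 m/s, a = 4.3 m/s².
v = v₀ + at → t = (31.5 − 25.2) / 4.3 = 1.47 s
v² = v₀² + 2aΔx → Δx = (31.5² − 25.2²)/(2·4.3) = 41.5 m

Phase 3 (decelerating): v₀ = 31.5 m/s, a = -3 m/s².
v² = v₀² + 2aΔx = 31.5² + 2·-3·63 = 614 → v = 24.8 m/s
t = (v − v₀)/a = (24.8 − 31.5)/-3 = 2.24 s

Phase 4 (decelerating): v₀ = 24.8 m/s, a = -5.2 m/s².
v = v₀ + at = 24.8 + (-5.2)(4) = 3.98 m/s
Δx = v₀t + ½at² = 24.8·4 + 0.5·-5.2·4² = 57.5 m
Total time = 4.00 + 1.47 + 2.24 + 4.00 = 11.7 s

11.7 s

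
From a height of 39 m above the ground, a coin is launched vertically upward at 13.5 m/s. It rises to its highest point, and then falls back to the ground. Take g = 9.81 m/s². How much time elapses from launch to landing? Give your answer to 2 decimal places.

4.51 s

Phase 1 (rising): v₀ = 13.5 m/s, a = -9.81 m/s².
v = v₀ + at → t = (0 − 13.5) / -9.81 = 1.38 s
v² = v₀² + 2aΔx → Δx = (0² − 13.5²)/(2·-9.81) = 9.29 m

Phase 2 (falling): v₀ = 0 m/s, a = -9.81 m/s².
Falls 48.3 m from rest: t = √(2·48.3/9.81) = 3.14 s; v = g·t = 30.8 m/s.
Total time = 1.38 + 3.14 = 4.51 s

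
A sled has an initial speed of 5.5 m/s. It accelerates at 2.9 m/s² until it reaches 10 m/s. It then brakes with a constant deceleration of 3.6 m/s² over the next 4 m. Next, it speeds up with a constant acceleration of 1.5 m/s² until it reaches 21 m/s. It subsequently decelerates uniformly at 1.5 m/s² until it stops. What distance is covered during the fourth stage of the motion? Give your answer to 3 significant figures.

147 m

Phase 1 (accelerating): v₀ = 5.50 m/s, a = 2.9 m/s².
v = v₀ + at → t = (10 − 5.50) / 2.9 = 1.55 s
v² = v₀² + 2aΔx → Δx = (10² − 5.50²)/(2·2.9) = 12.0 m

Phase 2 (decelerating): v₀ = 10.0 m/s, a = -3.6 m/s².
v² = v₀² + 2aΔx = 10.0² + 2·-3.6·4 = 71.2 → v = 8.44 m/s
t = (v − v₀)/a = (8.44 − 10.0)/-3.6 = 0.434 s

Phase 3 (accelerating): v₀ = 8.44 m/s, a = 1.5 m/s².
v = v₀ + at → t = (21 − 8.44) / 1.5 = 8.37 s
v² = v₀² + 2aΔx → Δx = (21² − 8.44²)/(2·1.5) = 123 m

Phase 4 (decelerating): v₀ = 21.0 m/s, a = -1.5 m/s².
v = v₀ + at → t = (0 − 21.0) / -1.5 = 14.0 s
v² = v₀² + 2aΔx → Δx = (0² − 21.0²)/(2·-1.5) = 147 m
Distance in phase 4 = 147 m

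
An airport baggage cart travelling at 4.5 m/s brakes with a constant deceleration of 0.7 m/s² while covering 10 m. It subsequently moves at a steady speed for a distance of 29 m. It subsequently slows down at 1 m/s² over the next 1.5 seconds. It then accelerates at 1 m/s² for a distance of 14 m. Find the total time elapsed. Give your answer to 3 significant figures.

20.3 s

Phase 1 (decelerating): v₀ = 4.50 m/s, a = -0.7 m/s².
v² = v₀² + 2aΔx = 4.50² + 2·-0.7·10 = 6.25 → v = 2.50 m/s
t = (v − v₀)/a = (2.50 − 4.50)/-0.7 = 2.86 s

Phase 2 (constant speed): v₀ = 2.50 m/s, a = 0 m/s².
Constant speed: t = d/v = 29/2.50 = 11.6 s

Phase 3 (decelerating): v₀ = 2.50 m/s, a = -1 m/s².
v = v₀ + at = 2.50 + (-1)(1.5) = 1.00 m/s
Δx = v₀t + ½at² = 2.50·1.5 + 0.5·-1·1.5² = 2.62 m

Phase 4 (accelerating): v₀ = 1.00 m/s, a = 1 m/s².
v² = v₀² + 2aΔx = 1.00² + 2·1·14 = 29.0 → v = 5.39 m/s
t = (v − v₀)/a = (5.39 − 1.00)/1 = 4.39 s
Total time = 2.86 + 11.6 + 1.50 + 4.39 = 20.3 s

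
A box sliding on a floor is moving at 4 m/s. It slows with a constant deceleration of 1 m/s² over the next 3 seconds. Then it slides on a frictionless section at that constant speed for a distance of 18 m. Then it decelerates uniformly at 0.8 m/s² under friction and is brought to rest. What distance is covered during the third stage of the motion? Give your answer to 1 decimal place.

Phase 1 (decelerating): v₀ = 4.00 m/s, a = -1 m/s².
v = v₀ + at = 4.00 + (-1)(3) = 1.00 m/s
Δx = v₀t + ½at² = 4.00·3 + 0.5·-1·3² = 7.50 m

Phase 2 (constant speed): v₀ = 1.00 m/s, a = 0 m/s².
Constant speed: t = d/v = 18/1.00 = 18.0 s

Phase 3 (decelerating): v₀ = 1.00 m/s, a = -0.8 m/s².
v = v₀ + at → t = (0 − 1.00) / -0.8 = 1.25 s
v² = v₀² + 2aΔx → Δx = (0² − 1.00²)/(2·-0.8) = 0.625 m
Distance in phase 3 = 0.625 m

0.6 m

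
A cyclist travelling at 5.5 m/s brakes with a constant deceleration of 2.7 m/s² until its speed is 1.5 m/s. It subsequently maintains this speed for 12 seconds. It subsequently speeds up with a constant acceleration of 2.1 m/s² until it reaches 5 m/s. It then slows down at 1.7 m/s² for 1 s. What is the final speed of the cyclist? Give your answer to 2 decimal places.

Phase 1 (decelerating): v₀ = 5.50 m/s, a = -2.7 m/s².
v = v₀ + at → t = (1.5 − 5.50) / -2.7 = 1.48 s
v² = v₀² + 2aΔx → Δx = (1.5² − 5.50²)/(2·-2.7) = 5.19 m

Phase 2 (constant speed): v₀ = 1.50 m/s, a = 0 m/s².
v = v₀ + at = 1.50 + (0)(12) = 1.50 m/s
Δx = v₀t + ½at² = 1.50·12 + 0.5·0·12² = 18.0 m

Phase 3 (accelerating): v₀ = 1.50 m/s, a = 2.1 m/s².
v = v₀ + at → t = (5 − 1.50) / 2.1 = 1.67 s
v² = v₀² + 2aΔx → Δx = (5² − 1.50²)/(2·2.1) = 5.42 m

Phase 4 (decelerating): v₀ = 5.00 m/s, a = -1.7 m/s².
v = v₀ + at = 5.00 + (-1.7)(1) = 3.30 m/s
Δx = v₀t + ½at² = 5.00·1 + 0.5·-1.7·1² = 4.15 m
Final speed = 3.30 m/s

3.30 m/s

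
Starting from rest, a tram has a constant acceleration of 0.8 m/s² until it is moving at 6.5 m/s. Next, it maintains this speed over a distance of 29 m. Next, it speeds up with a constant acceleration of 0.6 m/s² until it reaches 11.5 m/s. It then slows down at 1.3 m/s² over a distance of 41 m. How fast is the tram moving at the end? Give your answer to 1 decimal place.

5.1 m/s

Phase 1 (accelerating): v₀ = 0 m/s, a = 0.8 m/s².
v = v₀ + at → t = (6.5 − 0) / 0.8 = 8.12 s
v² = v₀² + 2aΔx → Δx = (6.5² − 0²)/(2·0.8) = 26.4 m

Phase 2 (constant speed): v₀ = 6.50 m/s, a = 0 m/s².
Constant speed: t = d/v = 29/6.50 = 4.46 s

Phase 3 (accelerating): v₀ = 6.50 m/s, a = 0.6 m/s².
v = v₀ + at → t = (11.5 − 6.50) / 0.6 = 8.33 s
v² = v₀² + 2aΔx → Δx = (11.5² − 6.50²)/(2·0.6) = 75.0 m

Phase 4 (decelerating): v₀ = 11.5 m/s, a = -1.3 m/s².
v² = v₀² + 2aΔx = 11.5² + 2·-1.3·41 = 25.6 → v = 5.06 m/s
t = (v − v₀)/a = (5.06 − 11.5)/-1.3 = 4.95 s
Final speed = 5.06 m/s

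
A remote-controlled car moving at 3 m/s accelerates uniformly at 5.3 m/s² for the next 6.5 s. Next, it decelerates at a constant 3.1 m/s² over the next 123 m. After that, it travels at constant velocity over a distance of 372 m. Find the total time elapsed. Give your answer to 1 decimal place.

Phase 1 (accelerating): v₀ = 3.00 m/s, a = 5.3 m/s².
v = v₀ + at = 3.00 + (5.3)(6.5) = 37.4 m/s
Δx = v₀t + ½at² = 3.00·6.5 + 0.5·5.3·6.5² = 131 m

Phase 2 (decelerating): v₀ = 37.4 m/s, a = -3.1 m/s².
v² = v₀² + 2aΔx = 37.4² + 2·-3.1·123 = 640 → v = 25.3 m/s
t = (v − v₀)/a = (25.3 − 37.4)/-3.1 = 3.92 s

Phase 3 (constant speed): v₀ = 25.3 m/s, a = 0 m/s².
Constant speed: t = d/v = 372/25.3 = 14.7 s
Total time = 6.50 + 3.92 + 14.7 = 25.1 s

25.1 s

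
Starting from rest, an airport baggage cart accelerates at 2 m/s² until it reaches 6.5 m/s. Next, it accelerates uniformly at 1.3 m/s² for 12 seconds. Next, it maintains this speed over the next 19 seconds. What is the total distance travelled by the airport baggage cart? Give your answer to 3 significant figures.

602 m

Phase 1 (accelerating): v₀ = 0 m/s, a = 2 m/s².
v = v₀ + at → t = (6.5 − 0) / 2 = 3.25 s
v² = v₀² + 2aΔx → Δx = (6.5² − 0²)/(2·2) = 10.6 m

Phase 2 (accelerating): v₀ = 6.50 m/s, a = 1.3 m/s².
v = v₀ + at = 6.50 + (1.3)(12) = 22.1 m/s
Δx = v₀t + ½at² = 6.50·12 + 0.5·1.3·12² = 172 m

Phase 3 (constant speed): v₀ = 22.1 m/s, a = 0 m/s².
v = v₀ + at = 22.1 + (0)(19) = 22.1 m/s
Δx = v₀t + ½at² = 22.1·19 + 0.5·0·19² = 420 m
Total distance = 10.6 + 172 + 420 = 602 m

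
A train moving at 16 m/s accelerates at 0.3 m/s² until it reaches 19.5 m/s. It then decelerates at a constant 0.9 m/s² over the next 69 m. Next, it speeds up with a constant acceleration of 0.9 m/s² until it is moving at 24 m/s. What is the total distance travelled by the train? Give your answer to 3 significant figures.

Phase 1 (accelerating): v₀ = 16.0 m/s, a = 0.3 m/s².
v = v₀ + at → t = (19.5 − 16.0) / 0.3 = 11.7 s
v² = v₀² + 2aΔx → Δx = (19.5² − 16.0²)/(2·0.3) = 207 m

Phase 2 (decelerating): v₀ = 19.5 m/s, a = -0.9 m/s².
v² = v₀² + 2aΔx = 19.5² + 2·-0.9·69 = 256 → v = 16.0 m/s
t = (v − v₀)/a = (16.0 − 19.5)/-0.9 = 3.89 s

Phase 3 (accelerating): v₀ = 16.0 m/s, a = 0.9 m/s².
v = v₀ + at → t = (24 − 16.0) / 0.9 = 8.89 s
v² = v₀² + 2aΔx → Δx = (24² − 16.0²)/(2·0.9) = 178 m
Total distance = 207 + 69.0 + 178 = 454 m

454 m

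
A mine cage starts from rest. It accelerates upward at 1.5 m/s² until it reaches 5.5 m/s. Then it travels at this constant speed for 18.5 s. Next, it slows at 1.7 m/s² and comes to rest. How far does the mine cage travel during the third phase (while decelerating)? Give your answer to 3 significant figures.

Phase 1 (accelerating): v₀ = 0 m/s, a = 1.5 m/s².
v = v₀ + at → t = (5.5 − 0) / 1.5 = 3.67 s
v² = v₀² + 2aΔx → Δx = (5.5² − 0²)/(2·1.5) = 10.1 m

Phase 2 (constant speed): v₀ = 5.50 m/s, a = 0 m/s².
v = v₀ + at = 5.50 + (0)(18.5) = 5.50 m/s
Δx = v₀t + ½at² = 5.50·18.5 + 0.5·0·18.5² = 102 m

Phase 3 (decelerating): v₀ = 5.50 m/s, a = -1.7 m/s².
v = v₀ + at → t = (0 − 5.50) / -1.7 = 3.24 s
v² = v₀² + 2aΔx → Δx = (0² − 5.50²)/(2·-1.7) = 8.90 m
Distance in phase 3 = 8.90 m

8.90 m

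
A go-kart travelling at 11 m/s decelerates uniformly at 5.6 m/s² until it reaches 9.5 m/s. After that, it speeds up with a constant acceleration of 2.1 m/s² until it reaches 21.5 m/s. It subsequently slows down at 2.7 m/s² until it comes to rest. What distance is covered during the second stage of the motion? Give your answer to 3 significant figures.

88.6 m

Phase 1 (decelerating): v₀ = 11.0 m/s, a = -5.6 m/s².
v = v₀ + at → t = (9.5 − 11.0) / -5.6 = 0.268 s
v² = v₀² + 2aΔx → Δx = (9.5² − 11.0²)/(2·-5.6) = 2.75 m

Phase 2 (accelerating): v₀ = 9.50 m/s, a = 2.1 m/s².
v = v₀ + at → t = (21.5 − 9.50) / 2.1 = 5.71 s
v² = v₀² + 2aΔx → Δx = (21.5² − 9.50²)/(2·2.1) = 88.6 m
Distance in phase 2 = 88.6 m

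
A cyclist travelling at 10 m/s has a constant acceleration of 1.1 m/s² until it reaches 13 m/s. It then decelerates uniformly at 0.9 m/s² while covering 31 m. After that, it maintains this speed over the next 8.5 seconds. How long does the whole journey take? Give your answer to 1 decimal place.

13.8 s

Phase 1 (accelerating): v₀ = 10.0 m/s, a = 1.1 m/s².
v = v₀ + at → t = (13 − 10.0) / 1.1 = 2.73 s
v² = v₀² + 2aΔx → Δx = (13² − 10.0²)/(2·1.1) = 31.4 m

Phase 2 (decelerating): v₀ = 13.0 m/s, a = -0.9 m/s².
v² = v₀² + 2aΔx = 13.0² + 2·-0.9·31 = 113 → v = 10.6 m/s
t = (v − v₀)/a = (10.6 − 13.0)/-0.9 = 2.62 s

Phase 3 (constant speed): v₀ = 10.6 m/s, a = 0 m/s².
v = v₀ + at = 10.6 + (0)(8.5) = 10.6 m/s
Δx = v₀t + ½at² = 10.6·8.5 + 0.5·0·8.5² = 90.4 m
Total time = 2.73 + 2.62 + 8.50 = 13.8 s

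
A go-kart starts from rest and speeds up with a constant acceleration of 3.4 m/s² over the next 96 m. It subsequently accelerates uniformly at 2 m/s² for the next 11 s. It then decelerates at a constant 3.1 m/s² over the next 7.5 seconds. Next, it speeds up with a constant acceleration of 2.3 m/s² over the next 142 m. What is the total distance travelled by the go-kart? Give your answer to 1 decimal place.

909.5 m

Phase 1 (accelerating): v₀ = 0 m/s, a = 3.4 m/s².
v² = v₀² + 2aΔx = 0² + 2·3.4·96 = 653 → v = 25.5 m/s
t = (v − v₀)/a = (25.5 − 0)/3.4 = 7.51 s

Phase 2 (accelerating): v₀ = 25.5 m/s, a = 2 m/s².
v = v₀ + at = 25.5 + (2)(11) = 47.5 m/s
Δx = v₀t + ½at² = 25.5·11 + 0.5·2·11² = 402 m

Phase 3 (decelerating): v₀ = 47.5 m/s, a = -3.1 m/s².
v = v₀ + at = 47.5 + (-3.1)(7.5) = 24.3 m/s
Δx = v₀t + ½at² = 47.5·7.5 + 0.5·-3.1·7.5² = 269 m

Phase 4 (accelerating): v₀ = 24.3 m/s, a = 2.3 m/s².
v² = v₀² + 2aΔx = 24.3² + 2·2.3·142 = 1240 → v = 35.3 m/s
t = (v − v₀)/a = (35.3 − 24.3)/2.3 = 4.77 s
Total distance = 96.0 + 402 + 269 + 142 = 909 m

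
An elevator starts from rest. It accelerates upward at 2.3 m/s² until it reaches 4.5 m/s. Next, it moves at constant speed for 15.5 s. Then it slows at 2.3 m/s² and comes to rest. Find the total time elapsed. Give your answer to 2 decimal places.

Phase 1 (accelerating): v₀ = 0 m/s, a = 2.3 m/s².
v = v₀ + at → t = (4.5 − 0) / 2.3 = 1.96 s
v² = v₀² + 2aΔx → Δx = (4.5² − 0²)/(2·2.3) = 4.40 m

Phase 2 (constant speed): v₀ = 4.50 m/s, a = 0 m/s².
v = v₀ + at = 4.50 + (0)(15.5) = 4.50 m/s
Δx = v₀t + ½at² = 4.50·15.5 + 0.5·0·15.5² = 69.8 m

Phase 3 (decelerating): v₀ = 4.50 m/s, a = -2.3 m/s².
v = v₀ + at → t = (0 − 4.50) / -2.3 = 1.96 s
v² = v₀² + 2aΔx → Δx = (0² − 4.50²)/(2·-2.3) = 4.40 m
Total time = 1.96 + 15.5 + 1.96 = 19.4 s

19.41 s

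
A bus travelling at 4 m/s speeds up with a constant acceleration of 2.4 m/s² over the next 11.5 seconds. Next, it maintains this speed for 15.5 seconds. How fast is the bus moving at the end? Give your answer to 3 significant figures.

31.6 m/s

Phase 1 (accelerating): v₀ = 4.00 m/s, a = 2.4 m/s².
v = v₀ + at = 4.00 + (2.4)(11.5) = 31.6 m/s
Δx = v₀t + ½at² = 4.00·11.5 + 0.5·2.4·11.5² = 205 m

Phase 2 (constant speed): v₀ = 31.6 m/s, a = 0 m/s².
v = v₀ + at = 31.6 + (0)(15.5) = 31.6 m/s
Δx = v₀t + ½at² = 31.6·15.5 + 0.5·0·15.5² = 490 m
Final speed = 31.6 m/s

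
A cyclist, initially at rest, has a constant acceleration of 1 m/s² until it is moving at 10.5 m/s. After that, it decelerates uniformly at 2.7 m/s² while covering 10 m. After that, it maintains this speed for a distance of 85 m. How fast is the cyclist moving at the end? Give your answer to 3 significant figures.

Phase 1 (accelerating): v₀ = 0 m/s, a = 1 m/s².
v = v₀ + at → t = (10.5 − 0) / 1 = 10.5 s
v² = v₀² + 2aΔx → Δx = (10.5² − 0²)/(2·1) = 55.1 m

Phase 2 (decelerating): v₀ = 10.5 m/s, a = -2.7 m/s².
v² = v₀² + 2aΔx = 10.5² + 2·-2.7·10 = 56.2 → v = 7.50 m/s
t = (v − v₀)/a = (7.50 − 10.5)/-2.7 = 1.11 s

Phase 3 (constant speed): v₀ = 7.50 m/s, a = 0 m/s².
Constant speed: t = d/v = 85/7.50 = 11.3 s
Final speed = 7.50 m/s

7.50 m/s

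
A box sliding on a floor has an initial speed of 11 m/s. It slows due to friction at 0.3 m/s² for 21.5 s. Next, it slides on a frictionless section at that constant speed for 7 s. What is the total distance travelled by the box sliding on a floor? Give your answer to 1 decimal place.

199.0 m

Phase 1 (decelerating): v₀ = 11.0 m/s, a = -0.3 m/s².
v = v₀ + at = 11.0 + (-0.3)(21.5) = 4.55 m/s
Δx = v₀t + ½at² = 11.0·21.5 + 0.5·-0.3·21.5² = 167 m

Phase 2 (constant speed): v₀ = 4.55 m/s, a = 0 m/s².
v = v₀ + at = 4.55 + (0)(7) = 4.55 m/s
Δx = v₀t + ½at² = 4.55·7 + 0.5·0·7² = 31.8 m
Total distance = 167 + 31.8 = 199 m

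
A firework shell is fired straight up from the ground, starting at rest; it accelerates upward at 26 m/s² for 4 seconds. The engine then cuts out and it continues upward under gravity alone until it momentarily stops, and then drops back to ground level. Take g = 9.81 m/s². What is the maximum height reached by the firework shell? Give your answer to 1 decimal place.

759.3 m

Phase 1 (powered ascent): v₀ = 0 m/s, a = 26 m/s².
v = v₀ + at = 0 + (26)(4) = 104 m/s
Δx = v₀t + ½at² = 0·4 + 0.5·26·4² = 208 m

Phase 2 (coasting upward): v₀ = 104 m/s, a = -9.81 m/s².
v = v₀ + at → t = (0 − 104) / -9.81 = 10.6 s
v² = v₀² + 2aΔx → Δx = (0² − 104²)/(2·-9.81) = 551 m
Maximum height = 208 + 551 = 759 m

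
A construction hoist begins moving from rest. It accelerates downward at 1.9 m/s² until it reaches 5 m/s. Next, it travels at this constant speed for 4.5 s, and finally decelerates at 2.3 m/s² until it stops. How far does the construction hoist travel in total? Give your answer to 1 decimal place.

Phase 1 (accelerating): v₀ = 0 m/s, a = 1.9 m/s².
v = v₀ + at → t = (5 − 0) / 1.9 = 2.63 s
v² = v₀² + 2aΔx → Δx = (5² − 0²)/(2·1.9) = 6.58 m

Phase 2 (constant speed): v₀ = 5.00 m/s, a = 0 m/s².
v = v₀ + at = 5.00 + (0)(4.5) = 5.00 m/s
Δx = v₀t + ½at² = 5.00·4.5 + 0.5·0·4.5² = 22.5 m

Phase 3 (decelerating): v₀ = 5.00 m/s, a = -2.3 m/s².
v = v₀ + at → t = (0 − 5.00) / -2.3 = 2.17 s
v² = v₀² + 2aΔx → Δx = (0² − 5.00²)/(2·-2.3) = 5.43 m
Total distance = 6.58 + 22.5 + 5.43 = 34.5 m

34.5 m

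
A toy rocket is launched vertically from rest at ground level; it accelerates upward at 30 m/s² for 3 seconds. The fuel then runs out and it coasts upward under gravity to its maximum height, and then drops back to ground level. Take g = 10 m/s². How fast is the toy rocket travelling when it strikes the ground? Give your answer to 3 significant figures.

104 m/s

Phase 1 (powered ascent): v₀ = 0 m/s, a = 30 m/s².
v = v₀ + at = 0 + (30)(3) = 90.0 m/s
Δx = v₀t + ½at² = 0·3 + 0.5·30·3² = 135 m

Phase 2 (coasting upward): v₀ = 90.0 m/s, a = -10 m/s².
v = v₀ + at → t = (0 − 90.0) / -10 = 9.00 s
v² = v₀² + 2aΔx → Δx = (0² − 90.0²)/(2·-10) = 405 m

Phase 3 (free fall): v₀ = 0 m/s, a = -10 m/s².
Falls 540 m from rest: t = √(2·540/10) = 10.4 s; v = g·t = 104 m/s.
Impact speed = 104 m/s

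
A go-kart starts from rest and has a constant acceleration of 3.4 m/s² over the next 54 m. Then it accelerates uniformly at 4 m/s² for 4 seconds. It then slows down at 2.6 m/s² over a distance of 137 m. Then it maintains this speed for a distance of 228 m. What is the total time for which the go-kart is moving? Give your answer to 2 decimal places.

24.32 s

Phase 1 (accelerating): v₀ = 0 m/s, a = 3.4 m/s².
v² = v₀² + 2aΔx = 0² + 2·3.4·54 = 367 → v = 19.2 m/s
t = (v − v₀)/a = (19.2 − 0)/3.4 = 5.64 s

Phase 2 (accelerating): v₀ = 19.2 m/s, a = 4 m/s².
v = v₀ + at = 19.2 + (4)(4) = 35.2 m/s
Δx = v₀t + ½at² = 19.2·4 + 0.5·4·4² = 109 m

Phase 3 (decelerating): v₀ = 35.2 m/s, a = -2.6 m/s².
v² = v₀² + 2aΔx = 35.2² + 2·-2.6·137 = 524 → v = 22.9 m/s
t = (v − v₀)/a = (22.9 − 35.2)/-2.6 = 4.72 s

Phase 4 (constant speed): v₀ = 22.9 m/s, a = 0 m/s².
Constant speed: t = d/v = 228/22.9 = 9.96 s
Total time = 5.64 + 4.00 + 4.72 + 9.96 = 24.3 s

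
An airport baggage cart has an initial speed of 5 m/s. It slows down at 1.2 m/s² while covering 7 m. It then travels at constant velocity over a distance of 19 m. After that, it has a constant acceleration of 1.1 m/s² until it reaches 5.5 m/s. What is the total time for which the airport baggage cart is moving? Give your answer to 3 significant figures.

Phase 1 (decelerating): v₀ = 5.00 m/s, a = -1.2 m/s².
v² = v₀² + 2aΔx = 5.00² + 2·-1.2·7 = 8.20 → v = 2.86 m/s
t = (v − v₀)/a = (2.86 − 5.00)/-1.2 = 1.78 s

Phase 2 (constant speed): v₀ = 2.86 m/s, a = 0 m/s².
Constant speed: t = d/v = 19/2.86 = 6.64 s

Phase 3 (accelerating): v₀ = 2.86 m/s, a = 1.1 m/s².
v = v₀ + at → t = (5.5 − 2.86) / 1.1 = 2.40 s
v² = v₀² + 2aΔx → Δx = (5.5² − 2.86²)/(2·1.1) = 10.0 m
Total time = 1.78 + 6.64 + 2.40 = 10.8 s

10.8 s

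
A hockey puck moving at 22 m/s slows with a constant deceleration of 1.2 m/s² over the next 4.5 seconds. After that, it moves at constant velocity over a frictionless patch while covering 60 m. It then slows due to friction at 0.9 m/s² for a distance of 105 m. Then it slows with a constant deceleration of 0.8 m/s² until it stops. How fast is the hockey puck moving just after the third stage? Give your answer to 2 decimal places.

9.30 m/s

Phase 1 (decelerating): v₀ = 22.0 m/s, a = -1.2 m/s².
v = v₀ + at = 22.0 + (-1.2)(4.5) = 16.6 m/s
Δx = v₀t + ½at² = 22.0·4.5 + 0.5·-1.2·4.5² = 86.8 m

Phase 2 (constant speed): v₀ = 16.6 m/s, a = 0 m/s².
Constant speed: t = d/v = 60/16.6 = 3.61 s

Phase 3 (decelerating): v₀ = 16.6 m/s, a = -0.9 m/s².
v² = v₀² + 2aΔx = 16.6² + 2·-0.9·105 = 86.6 → v = 9.30 m/s
t = (v − v₀)/a = (9.30 − 16.6)/-0.9 = 8.11 s
Speed at end of phase 3 = 9.30 m/s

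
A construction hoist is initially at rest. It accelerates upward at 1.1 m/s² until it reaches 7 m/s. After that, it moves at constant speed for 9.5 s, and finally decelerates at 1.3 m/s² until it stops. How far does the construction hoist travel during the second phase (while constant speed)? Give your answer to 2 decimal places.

Phase 1 (accelerating): v₀ = 0 m/s, a = 1.1 m/s².
v = v₀ + at → t = (7 − 0) / 1.1 = 6.36 s
v² = v₀² + 2aΔx → Δx = (7² − 0²)/(2·1.1) = 22.3 m

Phase 2 (constant speed): v₀ = 7.00 m/s, a = 0 m/s².
v = v₀ + at = 7.00 + (0)(9.5) = 7.00 m/s
Δx = v₀t + ½at² = 7.00·9.5 + 0.5·0·9.5² = 66.5 m
Distance in phase 2 = 66.5 m

66.50 m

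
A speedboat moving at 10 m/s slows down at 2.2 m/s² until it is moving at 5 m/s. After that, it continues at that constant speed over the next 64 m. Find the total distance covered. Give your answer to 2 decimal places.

81.05 m

Phase 1 (decelerating): v₀ = 10.0 m/s, a = -2.2 m/s².
v = v₀ + at → t = (5 − 10.0) / -2.2 = 2.27 s
v² = v₀² + 2aΔx → Δx = (5² − 10.0²)/(2·-2.2) = 17.0 m

Phase 2 (constant speed): v₀ = 5.00 m/s, a = 0 m/s².
Constant speed: t = d/v = 64/5.00 = 12.8 s
Total distance = 17.0 + 64.0 = 81.0 m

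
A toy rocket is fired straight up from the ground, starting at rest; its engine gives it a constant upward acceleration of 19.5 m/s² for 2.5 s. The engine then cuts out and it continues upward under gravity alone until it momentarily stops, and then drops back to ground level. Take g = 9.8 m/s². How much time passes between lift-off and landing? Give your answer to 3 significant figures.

Phase 1 (powered ascent): v₀ = 0 m/s, a = 19.5 m/s².
v = v₀ + at = 0 + (19.5)(2.5) = 48.8 m/s
Δx = v₀t + ½at² = 0·2.5 + 0.5·19.5·2.5² = 60.9 m

Phase 2 (coasting upward): v₀ = 48.8 m/s, a = -9.8 m/s².
v = v₀ + at → t = (0 − 48.8) / -9.8 = 4.97 s
v² = v₀² + 2aΔx → Δx = (0² − 48.8²)/(2·-9.8) = 121 m

Phase 3 (free fall): v₀ = 0 m/s, a = -9.8 m/s².
Falls 182 m from rest: t = √(2·182/9.8) = 6.10 s; v = g·t = 59.8 m/s.
Total time = 2.50 + 4.97 + 6.10 = 13.6 s

13.6 s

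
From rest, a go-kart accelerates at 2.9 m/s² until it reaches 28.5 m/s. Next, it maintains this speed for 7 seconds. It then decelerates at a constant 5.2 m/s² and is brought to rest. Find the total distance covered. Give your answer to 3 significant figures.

418 m

Phase 1 (accelerating): v₀ = 0 m/s, a = 2.9 m/s².
v = v₀ + at → t = (28.5 − 0) / 2.9 = 9.83 s
v² = v₀² + 2aΔx → Δx = (28.5² − 0²)/(2·2.9) = 140 m

Phase 2 (constant speed): v₀ = 28.5 m/s, a = 0 m/s².
v = v₀ + at = 28.5 + (0)(7) = 28.5 m/s
Δx = v₀t + ½at² = 28.5·7 + 0.5·0·7² = 200 m

Phase 3 (decelerating): v₀ = 28.5 m/s, a = -5.2 m/s².
v = v₀ + at → t = (0 − 28.5) / -5.2 = 5.48 s
v² = v₀² + 2aΔx → Δx = (0² − 28.5²)/(2·-5.2) = 78.1 m
Total distance = 140 + 200 + 78.1 = 418 m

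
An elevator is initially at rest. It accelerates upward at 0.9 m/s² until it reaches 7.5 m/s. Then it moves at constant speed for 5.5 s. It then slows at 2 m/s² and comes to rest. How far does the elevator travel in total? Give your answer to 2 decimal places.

Phase 1 (accelerating): v₀ = 0 m/s, a = 0.9 m/s².
v = v₀ + at → t = (7.5 − 0) / 0.9 = 8.33 s
v² = v₀² + 2aΔx → Δx = (7.5² − 0²)/(2·0.9) = 31.2 m

Phase 2 (constant speed): v₀ = 7.50 m/s, a = 0 m/s².
v = v₀ + at = 7.50 + (0)(5.5) = 7.50 m/s
Δx = v₀t + ½at² = 7.50·5.5 + 0.5·0·5.5² = 41.2 m

Phase 3 (decelerating): v₀ = 7.50 m/s, a = -2 m/s².
v = v₀ + at → t = (0 − 7.50) / -2 = 3.75 s
v² = v₀² + 2aΔx → Δx = (0² − 7.50²)/(2·-2) = 14.1 m
Total distance = 31.2 + 41.2 + 14.1 = 86.6 m

86.56 m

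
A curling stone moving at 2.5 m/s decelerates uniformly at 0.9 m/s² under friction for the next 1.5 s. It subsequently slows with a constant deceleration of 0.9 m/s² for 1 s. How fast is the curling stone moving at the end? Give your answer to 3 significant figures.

Phase 1 (decelerating): v₀ = 2.50 m/s, a = -0.9 m/s².
v = v₀ + at = 2.50 + (-0.9)(1.5) = 1.15 m/s
Δx = v₀t + ½at² = 2.50·1.5 + 0.5·-0.9·1.5² = 2.74 m

Phase 2 (decelerating): v₀ = 1.15 m/s, a = -0.9 m/s².
v = v₀ + at = 1.15 + (-0.9)(1) = 0.250 m/s
Δx = v₀t + ½at² = 1.15·1 + 0.5·-0.9·1² = 0.700 m
Final speed = 0.250 m/s

0.250 m/s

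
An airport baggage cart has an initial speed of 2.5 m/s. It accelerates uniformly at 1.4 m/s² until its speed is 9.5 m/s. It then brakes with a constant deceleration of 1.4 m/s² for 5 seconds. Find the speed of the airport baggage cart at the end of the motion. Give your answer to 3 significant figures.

Phase 1 (accelerating): v₀ = 2.50 m/s, a = 1.4 m/s².
v = v₀ + at → t = (9.5 − 2.50) / 1.4 = 5.00 s
v² = v₀² + 2aΔx → Δx = (9.5² − 2.50²)/(2·1.4) = 30.0 m

Phase 2 (decelerating): v₀ = 9.50 m/s, a = -1.4 m/s².
v = v₀ + at = 9.50 + (-1.4)(5) = 2.50 m/s
Δx = v₀t + ½at² = 9.50·5 + 0.5·-1.4·5² = 30.0 m
Final speed = 2.50 m/s

2.50 m/s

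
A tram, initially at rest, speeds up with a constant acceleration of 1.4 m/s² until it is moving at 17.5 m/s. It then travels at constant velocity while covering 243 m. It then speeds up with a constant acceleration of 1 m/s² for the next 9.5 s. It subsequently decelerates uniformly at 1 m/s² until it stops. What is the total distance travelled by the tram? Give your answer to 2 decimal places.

928.25 m

Phase 1 (accelerating): v₀ = 0 m/s, a = 1.4 m/s².
v = v₀ + at → t = (17.5 − 0) / 1.4 = 12.5 s
v² = v₀² + 2aΔx → Δx = (17.5² − 0²)/(2·1.4) = 109 m

Phase 2 (constant speed): v₀ = 17.5 m/s, a = 0 m/s².
Constant speed: t = d/v = 243/17.5 = 13.9 s

Phase 3 (accelerating): v₀ = 17.5 m/s, a = 1 m/s².
v = v₀ + at = 17.5 + (1)(9.5) = 27.0 m/s
Δx = v₀t + ½at² = 17.5·9.5 + 0.5·1·9.5² = 211 m

Phase 4 (decelerating): v₀ = 27.0 m/s, a = -1 m/s².
v = v₀ + at → t = (0 − 27.0) / -1 = 27.0 s
v² = v₀² + 2aΔx → Δx = (0² − 27.0²)/(2·-1) = 364 m
Total distance = 109 + 243 + 211 + 364 = 928 m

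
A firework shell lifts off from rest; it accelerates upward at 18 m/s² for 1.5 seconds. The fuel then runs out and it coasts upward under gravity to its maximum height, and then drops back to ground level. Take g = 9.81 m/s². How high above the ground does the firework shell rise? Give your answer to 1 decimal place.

57.4 m

Phase 1 (powered ascent): v₀ = 0 m/s, a = 18 m/s².
v = v₀ + at = 0 + (18)(1.5) = 27.0 m/s
Δx = v₀t + ½at² = 0·1.5 + 0.5·18·1.5² = 20.2 m

Phase 2 (coasting upward): v₀ = 27.0 m/s, a = -9.81 m/s².
v = v₀ + at → t = (0 − 27.0) / -9.81 = 2.75 s
v² = v₀² + 2aΔx → Δx = (0² − 27.0²)/(2·-9.81) = 37.2 m
Maximum height = 20.2 + 37.2 = 57.4 m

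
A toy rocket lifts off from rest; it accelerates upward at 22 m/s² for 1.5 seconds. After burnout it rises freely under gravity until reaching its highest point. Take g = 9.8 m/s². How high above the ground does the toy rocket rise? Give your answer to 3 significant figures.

Phase 1 (powered ascent): v₀ = 0 m/s, a = 22 m/s².
v = v₀ + at = 0 + (22)(1.5) = 33.0 m/s
Δx = v₀t + ½at² = 0·1.5 + 0.5·22·1.5² = 24.8 m

Phase 2 (coasting upward): v₀ = 33.0 m/s, a = -9.8 m/s².
v = v₀ + at → t = (0 − 33.0) / -9.8 = 3.37 s
v² = v₀² + 2aΔx → Δx = (0² − 33.0²)/(2·-9.8) = 55.6 m
Maximum height = 24.8 + 55.6 = 80.3 m

80.3 m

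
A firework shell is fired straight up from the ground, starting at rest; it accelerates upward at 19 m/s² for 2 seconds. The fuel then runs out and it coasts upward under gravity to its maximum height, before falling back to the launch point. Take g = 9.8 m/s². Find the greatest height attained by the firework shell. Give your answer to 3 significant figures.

112 m

Phase 1 (powered ascent): v₀ = 0 m/s, a = 19 m/s².
v = v₀ + at = 0 + (19)(2) = 38.0 m/s
Δx = v₀t + ½at² = 0·2 + 0.5·19·2² = 38.0 m

Phase 2 (coasting upward): v₀ = 38.0 m/s, a = -9.8 m/s².
v = v₀ + at → t = (0 − 38.0) / -9.8 = 3.88 s
v² = v₀² + 2aΔx → Δx = (0² − 38.0²)/(2·-9.8) = 73.7 m
Maximum height = 38.0 + 73.7 = 112 m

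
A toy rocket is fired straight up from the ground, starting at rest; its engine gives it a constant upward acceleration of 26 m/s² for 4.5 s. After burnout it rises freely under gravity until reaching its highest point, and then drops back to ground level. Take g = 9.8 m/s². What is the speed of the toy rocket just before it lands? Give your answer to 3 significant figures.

137 m/s

Phase 1 (powered ascent): v₀ = 0 m/s, a = 26 m/s².
v = v₀ + at = 0 + (26)(4.5) = 117 m/s
Δx = v₀t + ½at² = 0·4.5 + 0.5·26·4.5² = 263 m

Phase 2 (coasting upward): v₀ = 117 m/s, a = -9.8 m/s².
v = v₀ + at → t = (0 − 117) / -9.8 = 11.9 s
v² = v₀² + 2aΔx → Δx = (0² − 117²)/(2·-9.8) = 698 m

Phase 3 (free fall): v₀ = 0 m/s, a = -9.8 m/s².
Falls 962 m from rest: t = √(2·962/9.8) = 14.0 s; v = g·t = 137 m/s.
Impact speed = 137 m/s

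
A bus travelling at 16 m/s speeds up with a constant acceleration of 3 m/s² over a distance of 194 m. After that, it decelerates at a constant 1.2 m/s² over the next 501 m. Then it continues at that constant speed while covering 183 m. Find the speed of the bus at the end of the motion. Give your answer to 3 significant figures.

Phase 1 (accelerating): v₀ = 16.0 m/s, a = 3 m/s².
v² = v₀² + 2aΔx = 16.0² + 2·3·194 = 1420 → v = 37.7 m/s
t = (v − v₀)/a = (37.7 − 16.0)/3 = 7.23 s

Phase 2 (decelerating): v₀ = 37.7 m/s, a = -1.2 m/s².
v² = v₀² + 2aΔx = 37.7² + 2·-1.2·501 = 218 → v = 14.8 m/s
t = (v − v₀)/a = (14.8 − 37.7)/-1.2 = 19.1 s

Phase 3 (constant speed): v₀ = 14.8 m/s, a = 0 m/s².
Constant speed: t = d/v = 183/14.8 = 12.4 s
Final speed = 14.8 m/s

14.8 m/s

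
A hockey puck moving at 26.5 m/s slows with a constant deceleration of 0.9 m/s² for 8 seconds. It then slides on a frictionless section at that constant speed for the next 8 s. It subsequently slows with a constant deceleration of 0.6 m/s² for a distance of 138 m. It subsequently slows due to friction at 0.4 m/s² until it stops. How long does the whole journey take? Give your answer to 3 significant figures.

Phase 1 (decelerating): v₀ = 26.5 m/s, a = -0.9 m/s².
v = v₀ + at = 26.5 + (-0.9)(8) = 19.3 m/s
Δx = v₀t + ½at² = 26.5·8 + 0.5·-0.9·8² = 183 m

Phase 2 (constant speed): v₀ = 19.3 m/s, a = 0 m/s².
v = v₀ + at = 19.3 + (0)(8) = 19.3 m/s
Δx = v₀t + ½at² = 19.3·8 + 0.5·0·8² = 154 m

Phase 3 (decelerating): v₀ = 19.3 m/s, a = -0.6 m/s².
v² = v₀² + 2aΔx = 19.3² + 2·-0.6·138 = 207 → v = 14.4 m/s
t = (v − v₀)/a = (14.4 − 19.3)/-0.6 = 8.19 s

Phase 4 (decelerating): v₀ = 14.4 m/s, a = -0.4 m/s².
v = v₀ + at → t = (0 − 14.4) / -0.4 = 36.0 s
v² = v₀² + 2aΔx → Δx = (0² − 14.4²)/(2·-0.4) = 259 m
Total time = 8.00 + 8.00 + 8.19 + 36.0 = 60.2 s

60.2 s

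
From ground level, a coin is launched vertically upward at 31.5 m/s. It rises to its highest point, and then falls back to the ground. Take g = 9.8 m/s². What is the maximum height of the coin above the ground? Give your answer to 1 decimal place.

Phase 1 (rising): v₀ = 31.5 m/s, a = -9.8 m/s².
v = v₀ + at → t = (0 − 31.5) / -9.8 = 3.21 s
v² = v₀² + 2aΔx → Δx = (0² − 31.5²)/(2·-9.8) = 50.6 m
Maximum height = 50.6 m

50.6 m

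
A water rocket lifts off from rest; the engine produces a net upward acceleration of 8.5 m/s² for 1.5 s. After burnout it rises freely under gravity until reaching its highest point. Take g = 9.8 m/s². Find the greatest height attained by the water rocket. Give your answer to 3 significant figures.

17.9 m

Phase 1 (powered ascent): v₀ = 0 m/s, a = 8.5 m/s².
v = v₀ + at = 0 + (8.5)(1.5) = 12.8 m/s
Δx = v₀t + ½at² = 0·1.5 + 0.5·8.5·1.5² = 9.56 m

Phase 2 (coasting upward): v₀ = 12.8 m/s, a = -9.8 m/s².
v = v₀ + at → t = (0 − 12.8) / -9.8 = 1.30 s
v² = v₀² + 2aΔx → Δx = (0² − 12.8²)/(2·-9.8) = 8.29 m
Maximum height = 9.56 + 8.29 = 17.9 m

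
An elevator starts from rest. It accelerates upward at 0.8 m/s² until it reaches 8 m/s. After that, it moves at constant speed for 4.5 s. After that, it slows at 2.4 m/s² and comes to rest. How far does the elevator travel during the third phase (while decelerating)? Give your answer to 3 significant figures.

13.3 m

Phase 1 (accelerating): v₀ = 0 m/s, a = 0.8 m/s².
v = v₀ + at → t = (8 − 0) / 0.8 = 10.0 s
v² = v₀² + 2aΔx → Δx = (8² − 0²)/(2·0.8) = 40.0 m

Phase 2 (constant speed): v₀ = 8.00 m/s, a = 0 m/s².
v = v₀ + at = 8.00 + (0)(4.5) = 8.00 m/s
Δx = v₀t + ½at² = 8.00·4.5 + 0.5·0·4.5² = 36.0 m

Phase 3 (decelerating): v₀ = 8.00 m/s, a = -2.4 m/s².
v = v₀ + at → t = (0 − 8.00) / -2.4 = 3.33 s
v² = v₀² + 2aΔx → Δx = (0² − 8.00²)/(2·-2.4) = 13.3 m
Distance in phase 3 = 13.3 m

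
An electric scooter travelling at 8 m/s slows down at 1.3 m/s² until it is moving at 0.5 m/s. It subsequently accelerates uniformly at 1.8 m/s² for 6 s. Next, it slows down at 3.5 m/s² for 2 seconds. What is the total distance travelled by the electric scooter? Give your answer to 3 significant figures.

75.5 m

Phase 1 (decelerating): v₀ = 8.00 m/s, a = -1.3 m/s².
v = v₀ + at → t = (0.5 − 8.00) / -1.3 = 5.77 s
v² = v₀² + 2aΔx → Δx = (0.5² − 8.00²)/(2·-1.3) = 24.5 m

Phase 2 (accelerating): v₀ = 0.500 m/s, a = 1.8 m/s².
v = v₀ + at = 0.500 + (1.8)(6) = 11.3 m/s
Δx = v₀t + ½at² = 0.500·6 + 0.5·1.8·6² = 35.4 m

Phase 3 (decelerating): v₀ = 11.3 m/s, a = -3.5 m/s².
v = v₀ + at = 11.3 + (-3.5)(2) = 4.30 m/s
Δx = v₀t + ½at² = 11.3·2 + 0.5·-3.5·2² = 15.6 m
Total distance = 24.5 + 35.4 + 15.6 = 75.5 m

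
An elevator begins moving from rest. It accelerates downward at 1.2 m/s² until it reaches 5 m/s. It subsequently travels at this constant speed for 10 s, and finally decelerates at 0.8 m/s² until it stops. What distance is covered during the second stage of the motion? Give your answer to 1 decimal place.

50.0 m

Phase 1 (accelerating): v₀ = 0 m/s, a = 1.2 m/s².
v = v₀ + at → t = (5 − 0) / 1.2 = 4.17 s
v² = v₀² + 2aΔx → Δx = (5² − 0²)/(2·1.2) = 10.4 m

Phase 2 (constant speed): v₀ = 5.00 m/s, a = 0 m/s².
v = v₀ + at = 5.00 + (0)(10) = 5.00 m/s
Δx = v₀t + ½at² = 5.00·10 + 0.5·0·10² = 50.0 m
Distance in phase 2 = 50.0 m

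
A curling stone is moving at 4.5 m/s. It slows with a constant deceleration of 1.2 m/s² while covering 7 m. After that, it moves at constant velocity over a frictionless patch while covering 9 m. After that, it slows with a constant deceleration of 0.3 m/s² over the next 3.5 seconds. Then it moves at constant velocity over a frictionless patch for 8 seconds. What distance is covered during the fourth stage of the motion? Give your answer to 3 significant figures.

Phase 1 (decelerating): v₀ = 4.50 m/s, a = -1.2 m/s².
v² = v₀² + 2aΔx = 4.50² + 2·-1.2·7 = 3.45 → v = 1.86 m/s
t = (v − v₀)/a = (1.86 − 4.50)/-1.2 = 2.20 s

Phase 2 (constant speed): v₀ = 1.86 m/s, a = 0 m/s².
Constant speed: t = d/v = 9/1.86 = 4.85 s

Phase 3 (decelerating): v₀ = 1.86 m/s, a = -0.3 m/s².
v = v₀ + at = 1.86 + (-0.3)(3.5) = 0.807 m/s
Δx = v₀t + ½at² = 1.86·3.5 + 0.5·-0.3·3.5² = 4.66 m

Phase 4 (constant speed): v₀ = 0.807 m/s, a = 0 m/s².
v = v₀ + at = 0.807 + (0)(8) = 0.807 m/s
Δx = v₀t + ½at² = 0.807·8 + 0.5·0·8² = 6.46 m
Distance in phase 4 = 6.46 m

6.46 m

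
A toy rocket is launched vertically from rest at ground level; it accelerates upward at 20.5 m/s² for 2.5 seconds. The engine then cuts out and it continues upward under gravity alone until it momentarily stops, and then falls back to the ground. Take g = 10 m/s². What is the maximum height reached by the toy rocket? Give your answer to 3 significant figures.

Phase 1 (powered ascent): v₀ = 0 m/s, a = 20.5 m/s².
v = v₀ + at = 0 + (20.5)(2.5) = 51.2 m/s
Δx = v₀t + ½at² = 0·2.5 + 0.5·20.5·2.5² = 64.1 m

Phase 2 (coasting upward): v₀ = 51.2 m/s, a = -10 m/s².
v = v₀ + at → t = (0 − 51.2) / -10 = 5.12 s
v² = v₀² + 2aΔx → Δx = (0² − 51.2²)/(2·-10) = 131 m
Maximum height = 64.1 + 131 = 195 m

195 m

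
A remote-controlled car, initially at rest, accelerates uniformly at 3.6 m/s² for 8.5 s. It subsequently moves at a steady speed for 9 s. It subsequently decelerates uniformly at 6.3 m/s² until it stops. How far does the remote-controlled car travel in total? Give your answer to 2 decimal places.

Phase 1 (accelerating): v₀ = 0 m/s, a = 3.6 m/s².
v = v₀ + at = 0 + (3.6)(8.5) = 30.6 m/s
Δx = v₀t + ½at² = 0·8.5 + 0.5·3.6·8.5² = 130 m

Phase 2 (constant speed): v₀ = 30.6 m/s, a = 0 m/s².
v = v₀ + at = 30.6 + (0)(9) = 30.6 m/s
Δx = v₀t + ½at² = 30.6·9 + 0.5·0·9² = 275 m

Phase 3 (decelerating): v₀ = 30.6 m/s, a = -6.3 m/s².
v = v₀ + at → t = (0 − 30.6) / -6.3 = 4.86 s
v² = v₀² + 2aΔx → Δx = (0² − 30.6²)/(2·-6.3) = 74.3 m
Total distance = 130 + 275 + 74.3 = 480 m

479.76 m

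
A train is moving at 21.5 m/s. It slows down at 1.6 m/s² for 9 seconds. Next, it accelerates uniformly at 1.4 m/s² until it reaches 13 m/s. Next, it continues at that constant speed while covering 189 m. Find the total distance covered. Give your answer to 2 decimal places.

Phase 1 (decelerating): v₀ = 21.5 m/s, a = -1.6 m/s².
v = v₀ + at = 21.5 + (-1.6)(9) = 7.10 m/s
Δx = v₀t + ½at² = 21.5·9 + 0.5·-1.6·9² = 129 m

Phase 2 (accelerating): v₀ = 7.10 m/s, a = 1.4 m/s².
v = v₀ + at → t = (13 − 7.10) / 1.4 = 4.21 s
v² = v₀² + 2aΔx → Δx = (13² − 7.10²)/(2·1.4) = 42.4 m

Phase 3 (constant speed): v₀ = 13.0 m/s, a = 0 m/s².
Constant speed: t = d/v = 189/13.0 = 14.5 s
Total distance = 129 + 42.4 + 189 = 360 m

360.05 m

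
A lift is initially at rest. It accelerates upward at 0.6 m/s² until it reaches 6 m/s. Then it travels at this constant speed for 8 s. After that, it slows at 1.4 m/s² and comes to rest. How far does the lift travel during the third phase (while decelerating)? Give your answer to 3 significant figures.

Phase 1 (accelerating): v₀ = 0 m/s, a = 0.6 m/s².
v = v₀ + at → t = (6 − 0) / 0.6 = 10.0 s
v² = v₀² + 2aΔx → Δx = (6² − 0²)/(2·0.6) = 30.0 m

Phase 2 (constant speed): v₀ = 6.00 m/s, a = 0 m/s².
v = v₀ + at = 6.00 + (0)(8) = 6.00 m/s
Δx = v₀t + ½at² = 6.00·8 + 0.5·0·8² = 48.0 m

Phase 3 (decelerating): v₀ = 6.00 m/s, a = -1.4 m/s².
v = v₀ + at → t = (0 − 6.00) / -1.4 = 4.29 s
v² = v₀² + 2aΔx → Δx = (0² − 6.00²)/(2·-1.4) = 12.9 m
Distance in phase 3 = 12.9 m

12.9 m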